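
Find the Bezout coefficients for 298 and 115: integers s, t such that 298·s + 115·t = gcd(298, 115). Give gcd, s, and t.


Euclidean algorithm on (298, 115) — divide until remainder is 0:
  298 = 2 · 115 + 68
  115 = 1 · 68 + 47
  68 = 1 · 47 + 21
  47 = 2 · 21 + 5
  21 = 4 · 5 + 1
  5 = 5 · 1 + 0
gcd(298, 115) = 1.
Track Bezout coefficients alongside the remainders: start with r₀ = 298 = a·1 + b·0 (s = 1, t = 0) and r₁ = 115 = a·0 + b·1 (s = 0, t = 1); each new remainder r_{k+1} = r_{k-1} − q_k·r_k inherits s_{k+1} = s_{k-1} − q_k·s_k, t_{k+1} = t_{k-1} − q_k·t_k, so r_k = a·s_k + b·t_k at every step:
  q = 2: r = 68, s = 1 − 2·0 = 1, t = 0 − 2·1 = -2  (check: 298·1 + 115·(-2) = 68)
  q = 1: r = 47, s = 0 − 1·1 = -1, t = 1 − 1·(-2) = 3  (check: 298·(-1) + 115·3 = 47)
  q = 1: r = 21, s = 1 − 1·(-1) = 2, t = -2 − 1·3 = -5  (check: 298·2 + 115·(-5) = 21)
  q = 2: r = 5, s = -1 − 2·2 = -5, t = 3 − 2·(-5) = 13  (check: 298·(-5) + 115·13 = 5)
  q = 4: r = 1, s = 2 − 4·(-5) = 22, t = -5 − 4·13 = -57  (check: 298·22 + 115·(-57) = 1)
The row with r = 1 (the gcd) gives the Bezout coefficients s = 22, t = -57.
Result: 298 · (22) + 115 · (-57) = 1.

gcd(298, 115) = 1; s = 22, t = -57 (check: 298·22 + 115·(-57) = 1).


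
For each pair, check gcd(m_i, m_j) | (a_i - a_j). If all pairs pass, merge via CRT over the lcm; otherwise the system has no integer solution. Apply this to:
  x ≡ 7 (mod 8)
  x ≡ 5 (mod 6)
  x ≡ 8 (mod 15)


Moduli 8, 6, 15 are not pairwise coprime, so CRT works modulo lcm(m_i) when all pairwise compatibility conditions hold.
Pairwise compatibility: gcd(m_i, m_j) must divide a_i - a_j for every pair.
Merge one congruence at a time:
  Start: x ≡ 7 (mod 8).
  Combine with x ≡ 5 (mod 6): gcd(8, 6) = 2; 5 - 7 = -2, which IS divisible by 2, so compatible.
    Write x = 7 + 8·t and substitute into x ≡ 5 (mod 6): 8·t ≡ 5 − 7 = -2 (mod 6).
    Divide the congruence (and modulus) by g = 2: 4·t ≡ -1 (mod 3).
    Reduce coefficients mod 3: 1·t ≡ 2 (mod 3).
    So t ≡ 2 (mod 3).
    Then x = 7 + 8·2 = 23, valid modulo lcm(8, 6) = 24: x ≡ 23 (mod 24).
  Combine with x ≡ 8 (mod 15): gcd(24, 15) = 3; 8 - 23 = -15, which IS divisible by 3, so compatible.
    Write x = 23 + 24·t and substitute into x ≡ 8 (mod 15): 24·t ≡ 8 − 23 = -15 (mod 15).
    Divide the congruence (and modulus) by g = 3: 8·t ≡ -5 (mod 5).
    Reduce coefficients mod 5: 3·t ≡ 0 (mod 5).
    The inverse of 3 mod 5 is 2 (since 3·2 = 6 = 1·5 + 1), so t ≡ 2·0 = 0 ≡ 0 (mod 5).
    Then x = 23 + 24·0 = 23, valid modulo lcm(24, 15) = 120: x ≡ 23 (mod 120).
Verify: 23 mod 8 = 7, 23 mod 6 = 5, 23 mod 15 = 8.

x ≡ 23 (mod 120).


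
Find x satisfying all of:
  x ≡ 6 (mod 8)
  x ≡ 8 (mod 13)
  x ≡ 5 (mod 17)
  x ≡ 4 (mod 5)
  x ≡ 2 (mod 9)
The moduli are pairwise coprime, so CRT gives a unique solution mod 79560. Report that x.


Product of moduli M = 8 · 13 · 17 · 5 · 9 = 79560.
Merge one congruence at a time:
  Start: x ≡ 6 (mod 8).
  Combine with x ≡ 8 (mod 13); new modulus lcm = 104.
    Write x = 6 + 8·t and substitute into x ≡ 8 (mod 13): 8·t ≡ 8 − 6 = 2 (mod 13).
    The inverse of 8 mod 13 is 5 (since 8·5 = 40 = 3·13 + 1), so t ≡ 5·2 = 10 ≡ 10 (mod 13).
    Then x = 6 + 8·10 = 86, valid modulo lcm(8, 13) = 104: x ≡ 86 (mod 104).
  Combine with x ≡ 5 (mod 17); new modulus lcm = 1768.
    Write x = 86 + 104·t and substitute into x ≡ 5 (mod 17): 104·t ≡ 5 − 86 = -81 (mod 17).
    Reduce coefficients mod 17: 2·t ≡ 4 (mod 17).
    The inverse of 2 mod 17 is 9 (since 2·9 = 18 = 1·17 + 1), so t ≡ 9·4 = 36 ≡ 2 (mod 17).
    Then x = 86 + 104·2 = 294, valid modulo lcm(104, 17) = 1768: x ≡ 294 (mod 1768).
  Combine with x ≡ 4 (mod 5); new modulus lcm = 8840.
    Write x = 294 + 1768·t and substitute into x ≡ 4 (mod 5): 1768·t ≡ 4 − 294 = -290 (mod 5).
    Reduce coefficients mod 5: 3·t ≡ 0 (mod 5).
    The inverse of 3 mod 5 is 2 (since 3·2 = 6 = 1·5 + 1), so t ≡ 2·0 = 0 ≡ 0 (mod 5).
    Then x = 294 + 1768·0 = 294, valid modulo lcm(1768, 5) = 8840: x ≡ 294 (mod 8840).
  Combine with x ≡ 2 (mod 9); new modulus lcm = 79560.
    Write x = 294 + 8840·t and substitute into x ≡ 2 (mod 9): 8840·t ≡ 2 − 294 = -292 (mod 9).
    Reduce coefficients mod 9: 2·t ≡ 5 (mod 9).
    The inverse of 2 mod 9 is 5 (since 2·5 = 10 = 1·9 + 1), so t ≡ 5·5 = 25 ≡ 7 (mod 9).
    Then x = 294 + 8840·7 = 62174, valid modulo lcm(8840, 9) = 79560: x ≡ 62174 (mod 79560).
Verify against each original: 62174 mod 8 = 6, 62174 mod 13 = 8, 62174 mod 17 = 5, 62174 mod 5 = 4, 62174 mod 9 = 2.

x ≡ 62174 (mod 79560).


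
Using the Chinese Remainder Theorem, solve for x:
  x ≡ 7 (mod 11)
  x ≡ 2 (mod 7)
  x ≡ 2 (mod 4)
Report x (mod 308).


Moduli 11, 7, 4 are pairwise coprime; by CRT there is a unique solution modulo M = 11 · 7 · 4 = 308.
Solve pairwise, accumulating the modulus:
  Start with x ≡ 7 (mod 11).
  Combine with x ≡ 2 (mod 7): since gcd(11, 7) = 1, we get a unique residue mod 77.
    Write x = 7 + 11·t and substitute into x ≡ 2 (mod 7): 11·t ≡ 2 − 7 = -5 (mod 7).
    Reduce coefficients mod 7: 4·t ≡ 2 (mod 7).
    The inverse of 4 mod 7 is 2 (since 4·2 = 8 = 1·7 + 1), so t ≡ 2·2 = 4 ≡ 4 (mod 7).
    Then x = 7 + 11·4 = 51, valid modulo lcm(11, 7) = 77: x ≡ 51 (mod 77).
  Combine with x ≡ 2 (mod 4): since gcd(77, 4) = 1, we get a unique residue mod 308.
    Write x = 51 + 77·t and substitute into x ≡ 2 (mod 4): 77·t ≡ 2 − 51 = -49 (mod 4).
    Reduce coefficients mod 4: 1·t ≡ 3 (mod 4).
    So t ≡ 3 (mod 4).
    Then x = 51 + 77·3 = 282, valid modulo lcm(77, 4) = 308: x ≡ 282 (mod 308).
Verify: 282 mod 11 = 7 ✓, 282 mod 7 = 2 ✓, 282 mod 4 = 2 ✓.

x ≡ 282 (mod 308).


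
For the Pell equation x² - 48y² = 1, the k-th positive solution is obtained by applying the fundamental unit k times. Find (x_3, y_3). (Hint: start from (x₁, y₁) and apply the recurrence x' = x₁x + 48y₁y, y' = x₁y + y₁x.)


Step 1: Find the fundamental solution (x₁, y₁) of x² - 48y² = 1.
  Expand √48 as a continued fraction. a₀ = ⌊√48⌋ = 6; iterate m_{k+1} = d_k·a_k − m_k, d_{k+1} = (48 − m_{k+1}²)/d_k, a_{k+1} = ⌊(a₀ + m_{k+1})/d_{k+1}⌋ (starting m₀ = 0, d₀ = 1), with convergents p_k = a_k·p_{k-1} + p_{k-2}, q_k = a_k·q_{k-1} + q_{k-2} (p₋₁ = 1, q₋₁ = 0):
  k = 0: a₀ = 6; p₀/q₀ = 6/1; p₀² − 48·q₀² = 36 − 48 = -12.
  k = 1: m = 6, d = 12, a = ⌊(6 + 6)/12⌋ = 1; p/q = (1·6 + 1)/(1·1 + 0) = 7/1; p² − 48·q² = 49 − 48 = 1.
  The first convergent with p² − 48·q² = 1 gives the fundamental solution (x₁, y₁) = (7, 1).
Step 2: Apply the recurrence (x_{n+1}, y_{n+1}) = (x₁x_n + 48y₁y_n, x₁y_n + y₁x_n) repeatedly.
  From (x_1, y_1) = (7, 1): x_2 = 7·7 + 48·1·1 = 97; y_2 = 7·1 + 1·7 = 14.
  From (x_2, y_2) = (97, 14): x_3 = 7·97 + 48·1·14 = 1351; y_3 = 7·14 + 1·97 = 195.
Step 3: Verify x_3² - 48·y_3² = 1825201 - 1825200 = 1 (should be 1). ✓

(x_1, y_1) = (7, 1); (x_3, y_3) = (1351, 195).


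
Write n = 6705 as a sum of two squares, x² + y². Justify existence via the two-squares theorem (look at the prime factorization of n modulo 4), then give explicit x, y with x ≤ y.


Step 1: Factor n = 6705 = 3^2 · 5 · 149.
Step 2: Check the mod-4 condition on each prime factor: 3 ≡ 3 (mod 4), exponent 2 (must be even); 5 ≡ 1 (mod 4), exponent 1; 149 ≡ 1 (mod 4), exponent 1.
All primes ≡ 3 (mod 4) appear to even exponent (or don't appear), so by the two-squares theorem n IS expressible as a sum of two squares.
Step 3: Build a representation. Group n = k² · m with k = 3 and m = 5 · 149 = 745 (a product of primes ≡ 1 (mod 4)); a representation of m scales to one of n via (k·x)² + (k·y)² = k²(x² + y²). Each prime p ≡ 1 (mod 4) is itself a sum of two squares; find a² by testing p − a² for a perfect square:
  5: 5 − 1² = 4 = 2² ⇒ 5 = 1² + 2².
  149: 149 − 1² = 148, 149 − 2² = 145, 149 − 3² = 140, 149 − 4² = 133, 149 − 5² = 124, 149 − 6² = 113, 149 − 7² = 100 = 10² ⇒ 149 = 7² + 10².
  Combine using the Brahmagupta–Fibonacci identity (a² + b²)(c² + d²) = (ac − bd)² + (ad + bc)² = (ac + bd)² + (ad − bc)²:
  5 · 149 = 745: from (1² + 2²)(7² + 10²), take (1·7 − 2·10, 1·10 + 2·7) = (7 − 20, 10 + 14) = (-13, 24); dropping signs (only squares matter) gives (13, 24); check 13² + 24² = 169 + 576 = 745 ✓.
  Scale by k = 3: (3·13, 3·24) = (39, 72).
Step 4: Order so x ≤ y and verify: 39² + 72² = 1521 + 5184 = 6705 = n. ✓

n = 6705 = 39² + 72² (one valid representation with x ≤ y).


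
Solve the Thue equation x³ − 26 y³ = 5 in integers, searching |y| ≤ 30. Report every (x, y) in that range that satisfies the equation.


The equation is x³ - 26y³ = 5. For fixed y, x³ = 26·y³ + 5, so a solution requires the RHS to be a perfect cube.
Strategy: iterate y from -30 to 30, compute RHS = 26·y³ + 5, and check whether it is a (positive or negative) perfect cube.
Check small values of y:
  y = 0: RHS = 5 is not a perfect cube.
  y = 1: RHS = 31 is not a perfect cube.
  y = -1: RHS = -21 is not a perfect cube.
  y = 2: RHS = 213 is not a perfect cube.
  y = -2: RHS = -203 is not a perfect cube.
  y = 3: RHS = 707 is not a perfect cube.
  y = -3: RHS = -697 is not a perfect cube.
Continuing the search up to |y| = 30 finds no solutions either.
No (x, y) in the scanned range satisfies the equation.

No integer solutions with |y| ≤ 30.


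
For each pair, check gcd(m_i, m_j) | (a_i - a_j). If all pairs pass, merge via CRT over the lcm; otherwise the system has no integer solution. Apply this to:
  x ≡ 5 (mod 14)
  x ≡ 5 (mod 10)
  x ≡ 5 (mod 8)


Moduli 14, 10, 8 are not pairwise coprime, so CRT works modulo lcm(m_i) when all pairwise compatibility conditions hold.
Pairwise compatibility: gcd(m_i, m_j) must divide a_i - a_j for every pair.
Merge one congruence at a time:
  Start: x ≡ 5 (mod 14).
  Combine with x ≡ 5 (mod 10): gcd(14, 10) = 2; 5 - 5 = 0, which IS divisible by 2, so compatible.
    Write x = 5 + 14·t and substitute into x ≡ 5 (mod 10): 14·t ≡ 5 − 5 = 0 (mod 10).
    Divide the congruence (and modulus) by g = 2: 7·t ≡ 0 (mod 5).
    Reduce coefficients mod 5: 2·t ≡ 0 (mod 5).
    The inverse of 2 mod 5 is 3 (since 2·3 = 6 = 1·5 + 1), so t ≡ 3·0 = 0 ≡ 0 (mod 5).
    Then x = 5 + 14·0 = 5, valid modulo lcm(14, 10) = 70: x ≡ 5 (mod 70).
  Combine with x ≡ 5 (mod 8): gcd(70, 8) = 2; 5 - 5 = 0, which IS divisible by 2, so compatible.
    Write x = 5 + 70·t and substitute into x ≡ 5 (mod 8): 70·t ≡ 5 − 5 = 0 (mod 8).
    Divide the congruence (and modulus) by g = 2: 35·t ≡ 0 (mod 4).
    Reduce coefficients mod 4: 3·t ≡ 0 (mod 4).
    The inverse of 3 mod 4 is 3 (since 3·3 = 9 = 2·4 + 1), so t ≡ 3·0 = 0 ≡ 0 (mod 4).
    Then x = 5 + 70·0 = 5, valid modulo lcm(70, 8) = 280: x ≡ 5 (mod 280).
Verify: 5 mod 14 = 5, 5 mod 10 = 5, 5 mod 8 = 5.

x ≡ 5 (mod 280).


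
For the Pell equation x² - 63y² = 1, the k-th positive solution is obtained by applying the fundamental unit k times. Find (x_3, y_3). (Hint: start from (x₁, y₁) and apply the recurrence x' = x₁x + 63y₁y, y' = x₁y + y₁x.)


Step 1: Find the fundamental solution (x₁, y₁) of x² - 63y² = 1.
  Expand √63 as a continued fraction. a₀ = ⌊√63⌋ = 7; iterate m_{k+1} = d_k·a_k − m_k, d_{k+1} = (63 − m_{k+1}²)/d_k, a_{k+1} = ⌊(a₀ + m_{k+1})/d_{k+1}⌋ (starting m₀ = 0, d₀ = 1), with convergents p_k = a_k·p_{k-1} + p_{k-2}, q_k = a_k·q_{k-1} + q_{k-2} (p₋₁ = 1, q₋₁ = 0):
  k = 0: a₀ = 7; p₀/q₀ = 7/1; p₀² − 63·q₀² = 49 − 63 = -14.
  k = 1: m = 7, d = 14, a = ⌊(7 + 7)/14⌋ = 1; p/q = (1·7 + 1)/(1·1 + 0) = 8/1; p² − 63·q² = 64 − 63 = 1.
  The first convergent with p² − 63·q² = 1 gives the fundamental solution (x₁, y₁) = (8, 1).
Step 2: Apply the recurrence (x_{n+1}, y_{n+1}) = (x₁x_n + 63y₁y_n, x₁y_n + y₁x_n) repeatedly.
  From (x_1, y_1) = (8, 1): x_2 = 8·8 + 63·1·1 = 127; y_2 = 8·1 + 1·8 = 16.
  From (x_2, y_2) = (127, 16): x_3 = 8·127 + 63·1·16 = 2024; y_3 = 8·16 + 1·127 = 255.
Step 3: Verify x_3² - 63·y_3² = 4096576 - 4096575 = 1 (should be 1). ✓

(x_1, y_1) = (8, 1); (x_3, y_3) = (2024, 255).


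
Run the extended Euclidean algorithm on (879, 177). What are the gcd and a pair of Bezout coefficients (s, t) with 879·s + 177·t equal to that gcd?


Euclidean algorithm on (879, 177) — divide until remainder is 0:
  879 = 4 · 177 + 171
  177 = 1 · 171 + 6
  171 = 28 · 6 + 3
  6 = 2 · 3 + 0
gcd(879, 177) = 3.
Track Bezout coefficients alongside the remainders: start with r₀ = 879 = a·1 + b·0 (s = 1, t = 0) and r₁ = 177 = a·0 + b·1 (s = 0, t = 1); each new remainder r_{k+1} = r_{k-1} − q_k·r_k inherits s_{k+1} = s_{k-1} − q_k·s_k, t_{k+1} = t_{k-1} − q_k·t_k, so r_k = a·s_k + b·t_k at every step:
  q = 4: r = 171, s = 1 − 4·0 = 1, t = 0 − 4·1 = -4  (check: 879·1 + 177·(-4) = 171)
  q = 1: r = 6, s = 0 − 1·1 = -1, t = 1 − 1·(-4) = 5  (check: 879·(-1) + 177·5 = 6)
  q = 28: r = 3, s = 1 − 28·(-1) = 29, t = -4 − 28·5 = -144  (check: 879·29 + 177·(-144) = 3)
The row with r = 3 (the gcd) gives the Bezout coefficients s = 29, t = -144.
Result: 879 · (29) + 177 · (-144) = 3.

gcd(879, 177) = 3; s = 29, t = -144 (check: 879·29 + 177·(-144) = 3).


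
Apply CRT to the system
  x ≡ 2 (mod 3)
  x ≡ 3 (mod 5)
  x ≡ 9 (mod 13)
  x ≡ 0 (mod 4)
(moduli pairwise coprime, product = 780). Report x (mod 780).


Product of moduli M = 3 · 5 · 13 · 4 = 780.
Merge one congruence at a time:
  Start: x ≡ 2 (mod 3).
  Combine with x ≡ 3 (mod 5); new modulus lcm = 15.
    Write x = 2 + 3·t and substitute into x ≡ 3 (mod 5): 3·t ≡ 3 − 2 = 1 (mod 5).
    The inverse of 3 mod 5 is 2 (since 3·2 = 6 = 1·5 + 1), so t ≡ 2·1 = 2 ≡ 2 (mod 5).
    Then x = 2 + 3·2 = 8, valid modulo lcm(3, 5) = 15: x ≡ 8 (mod 15).
  Combine with x ≡ 9 (mod 13); new modulus lcm = 195.
    Write x = 8 + 15·t and substitute into x ≡ 9 (mod 13): 15·t ≡ 9 − 8 = 1 (mod 13).
    Reduce coefficients mod 13: 2·t ≡ 1 (mod 13).
    The inverse of 2 mod 13 is 7 (since 2·7 = 14 = 1·13 + 1), so t ≡ 7·1 = 7 ≡ 7 (mod 13).
    Then x = 8 + 15·7 = 113, valid modulo lcm(15, 13) = 195: x ≡ 113 (mod 195).
  Combine with x ≡ 0 (mod 4); new modulus lcm = 780.
    Write x = 113 + 195·t and substitute into x ≡ 0 (mod 4): 195·t ≡ 0 − 113 = -113 (mod 4).
    Reduce coefficients mod 4: 3·t ≡ 3 (mod 4).
    The inverse of 3 mod 4 is 3 (since 3·3 = 9 = 2·4 + 1), so t ≡ 3·3 = 9 ≡ 1 (mod 4).
    Then x = 113 + 195·1 = 308, valid modulo lcm(195, 4) = 780: x ≡ 308 (mod 780).
Verify against each original: 308 mod 3 = 2, 308 mod 5 = 3, 308 mod 13 = 9, 308 mod 4 = 0.

x ≡ 308 (mod 780).


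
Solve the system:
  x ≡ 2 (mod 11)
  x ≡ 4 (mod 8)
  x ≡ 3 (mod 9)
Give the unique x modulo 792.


Moduli 11, 8, 9 are pairwise coprime; by CRT there is a unique solution modulo M = 11 · 8 · 9 = 792.
Solve pairwise, accumulating the modulus:
  Start with x ≡ 2 (mod 11).
  Combine with x ≡ 4 (mod 8): since gcd(11, 8) = 1, we get a unique residue mod 88.
    Write x = 2 + 11·t and substitute into x ≡ 4 (mod 8): 11·t ≡ 4 − 2 = 2 (mod 8).
    Reduce coefficients mod 8: 3·t ≡ 2 (mod 8).
    The inverse of 3 mod 8 is 3 (since 3·3 = 9 = 1·8 + 1), so t ≡ 3·2 = 6 ≡ 6 (mod 8).
    Then x = 2 + 11·6 = 68, valid modulo lcm(11, 8) = 88: x ≡ 68 (mod 88).
  Combine with x ≡ 3 (mod 9): since gcd(88, 9) = 1, we get a unique residue mod 792.
    Write x = 68 + 88·t and substitute into x ≡ 3 (mod 9): 88·t ≡ 3 − 68 = -65 (mod 9).
    Reduce coefficients mod 9: 7·t ≡ 7 (mod 9).
    The inverse of 7 mod 9 is 4 (since 7·4 = 28 = 3·9 + 1), so t ≡ 4·7 = 28 ≡ 1 (mod 9).
    Then x = 68 + 88·1 = 156, valid modulo lcm(88, 9) = 792: x ≡ 156 (mod 792).
Verify: 156 mod 11 = 2 ✓, 156 mod 8 = 4 ✓, 156 mod 9 = 3 ✓.

x ≡ 156 (mod 792).


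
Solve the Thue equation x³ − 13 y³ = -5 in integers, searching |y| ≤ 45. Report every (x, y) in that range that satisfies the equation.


The equation is x³ - 13y³ = -5. For fixed y, x³ = 13·y³ − 5, so a solution requires the RHS to be a perfect cube.
Strategy: iterate y from -45 to 45, compute RHS = 13·y³ − 5, and check whether it is a (positive or negative) perfect cube.
Check small values of y:
  y = 0: RHS = -5 is not a perfect cube.
  y = 1: RHS = 8 = (2)³ ⇒ x = 2 works.
  y = -1: RHS = -18 is not a perfect cube.
  y = 2: RHS = 99 is not a perfect cube.
  y = -2: RHS = -109 is not a perfect cube.
  y = 3: RHS = 346 is not a perfect cube.
  y = -3: RHS = -356 is not a perfect cube.
Continuing the search up to |y| = 45 finds no further solutions beyond those listed.
Collected solutions: (2, 1).

Solutions (with |y| ≤ 45): (2, 1).


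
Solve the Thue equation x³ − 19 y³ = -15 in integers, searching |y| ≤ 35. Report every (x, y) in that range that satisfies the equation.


The equation is x³ - 19y³ = -15. For fixed y, x³ = 19·y³ − 15, so a solution requires the RHS to be a perfect cube.
Strategy: iterate y from -35 to 35, compute RHS = 19·y³ − 15, and check whether it is a (positive or negative) perfect cube.
Check small values of y:
  y = 0: RHS = -15 is not a perfect cube.
  y = 1: RHS = 4 is not a perfect cube.
  y = -1: RHS = -34 is not a perfect cube.
  y = 2: RHS = 137 is not a perfect cube.
  y = -2: RHS = -167 is not a perfect cube.
  y = 3: RHS = 498 is not a perfect cube.
  y = -3: RHS = -528 is not a perfect cube.
Continuing the search up to |y| = 35 finds no solutions either.
No (x, y) in the scanned range satisfies the equation.

No integer solutions with |y| ≤ 35.


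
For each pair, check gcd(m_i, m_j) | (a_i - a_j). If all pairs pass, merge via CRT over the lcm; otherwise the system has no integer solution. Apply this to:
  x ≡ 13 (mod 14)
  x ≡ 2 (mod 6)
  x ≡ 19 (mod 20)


Moduli 14, 6, 20 are not pairwise coprime, so CRT works modulo lcm(m_i) when all pairwise compatibility conditions hold.
Pairwise compatibility: gcd(m_i, m_j) must divide a_i - a_j for every pair.
Merge one congruence at a time:
  Start: x ≡ 13 (mod 14).
  Combine with x ≡ 2 (mod 6): gcd(14, 6) = 2, and 2 - 13 = -11 is NOT divisible by 2.
    ⇒ system is inconsistent (no integer solution).

No solution (the system is inconsistent).


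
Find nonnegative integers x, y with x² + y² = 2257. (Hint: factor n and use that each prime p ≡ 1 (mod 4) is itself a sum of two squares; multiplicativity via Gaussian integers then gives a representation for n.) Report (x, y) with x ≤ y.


Step 1: Factor n = 2257 = 37 · 61.
Step 2: Check the mod-4 condition on each prime factor: 37 ≡ 1 (mod 4), exponent 1; 61 ≡ 1 (mod 4), exponent 1.
All primes ≡ 3 (mod 4) appear to even exponent (or don't appear), so by the two-squares theorem n IS expressible as a sum of two squares.
Step 3: Build a representation. Here n = 37 · 61 is a product of primes ≡ 1 (mod 4). Each prime p ≡ 1 (mod 4) is itself a sum of two squares; find a² by testing p − a² for a perfect square:
  37: 37 − 1² = 36 = 6² ⇒ 37 = 1² + 6².
  61: 61 − 1² = 60, 61 − 2² = 57, 61 − 3² = 52, 61 − 4² = 45, 61 − 5² = 36 = 6² ⇒ 61 = 5² + 6².
  Combine using the Brahmagupta–Fibonacci identity (a² + b²)(c² + d²) = (ac − bd)² + (ad + bc)² = (ac + bd)² + (ad − bc)²:
  37 · 61 = 2257: from (1² + 6²)(5² + 6²), take (1·5 − 6·6, 1·6 + 6·5) = (5 − 36, 6 + 30) = (-31, 36); dropping signs (only squares matter) gives (31, 36); check 31² + 36² = 961 + 1296 = 2257 ✓.
Step 4: Order so x ≤ y and verify: 31² + 36² = 961 + 1296 = 2257 = n. ✓

n = 2257 = 31² + 36² (one valid representation with x ≤ y).


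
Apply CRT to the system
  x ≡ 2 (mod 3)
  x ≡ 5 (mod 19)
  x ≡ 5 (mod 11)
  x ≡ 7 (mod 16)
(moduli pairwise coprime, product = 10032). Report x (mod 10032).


Product of moduli M = 3 · 19 · 11 · 16 = 10032.
Merge one congruence at a time:
  Start: x ≡ 2 (mod 3).
  Combine with x ≡ 5 (mod 19); new modulus lcm = 57.
    Write x = 2 + 3·t and substitute into x ≡ 5 (mod 19): 3·t ≡ 5 − 2 = 3 (mod 19).
    The inverse of 3 mod 19 is 13 (since 3·13 = 39 = 2·19 + 1), so t ≡ 13·3 = 39 ≡ 1 (mod 19).
    Then x = 2 + 3·1 = 5, valid modulo lcm(3, 19) = 57: x ≡ 5 (mod 57).
  Combine with x ≡ 5 (mod 11); new modulus lcm = 627.
    Write x = 5 + 57·t and substitute into x ≡ 5 (mod 11): 57·t ≡ 5 − 5 = 0 (mod 11).
    Reduce coefficients mod 11: 2·t ≡ 0 (mod 11).
    The inverse of 2 mod 11 is 6 (since 2·6 = 12 = 1·11 + 1), so t ≡ 6·0 = 0 ≡ 0 (mod 11).
    Then x = 5 + 57·0 = 5, valid modulo lcm(57, 11) = 627: x ≡ 5 (mod 627).
  Combine with x ≡ 7 (mod 16); new modulus lcm = 10032.
    Write x = 5 + 627·t and substitute into x ≡ 7 (mod 16): 627·t ≡ 7 − 5 = 2 (mod 16).
    Reduce coefficients mod 16: 3·t ≡ 2 (mod 16).
    The inverse of 3 mod 16 is 11 (since 3·11 = 33 = 2·16 + 1), so t ≡ 11·2 = 22 ≡ 6 (mod 16).
    Then x = 5 + 627·6 = 3767, valid modulo lcm(627, 16) = 10032: x ≡ 3767 (mod 10032).
Verify against each original: 3767 mod 3 = 2, 3767 mod 19 = 5, 3767 mod 11 = 5, 3767 mod 16 = 7.

x ≡ 3767 (mod 10032).


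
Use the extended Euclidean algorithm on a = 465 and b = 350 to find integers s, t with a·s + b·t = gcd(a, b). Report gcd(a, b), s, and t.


Euclidean algorithm on (465, 350) — divide until remainder is 0:
  465 = 1 · 350 + 115
  350 = 3 · 115 + 5
  115 = 23 · 5 + 0
gcd(465, 350) = 5.
Track Bezout coefficients alongside the remainders: start with r₀ = 465 = a·1 + b·0 (s = 1, t = 0) and r₁ = 350 = a·0 + b·1 (s = 0, t = 1); each new remainder r_{k+1} = r_{k-1} − q_k·r_k inherits s_{k+1} = s_{k-1} − q_k·s_k, t_{k+1} = t_{k-1} − q_k·t_k, so r_k = a·s_k + b·t_k at every step:
  q = 1: r = 115, s = 1 − 1·0 = 1, t = 0 − 1·1 = -1  (check: 465·1 + 350·(-1) = 115)
  q = 3: r = 5, s = 0 − 3·1 = -3, t = 1 − 3·(-1) = 4  (check: 465·(-3) + 350·4 = 5)
The row with r = 5 (the gcd) gives the Bezout coefficients s = -3, t = 4.
Result: 465 · (-3) + 350 · (4) = 5.

gcd(465, 350) = 5; s = -3, t = 4 (check: 465·(-3) + 350·4 = 5).


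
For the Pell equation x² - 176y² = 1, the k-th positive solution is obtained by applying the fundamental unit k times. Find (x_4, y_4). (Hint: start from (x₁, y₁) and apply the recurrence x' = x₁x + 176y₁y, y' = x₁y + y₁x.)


Step 1: Find the fundamental solution (x₁, y₁) of x² - 176y² = 1.
  Expand √176 as a continued fraction. a₀ = ⌊√176⌋ = 13; iterate m_{k+1} = d_k·a_k − m_k, d_{k+1} = (176 − m_{k+1}²)/d_k, a_{k+1} = ⌊(a₀ + m_{k+1})/d_{k+1}⌋ (starting m₀ = 0, d₀ = 1), with convergents p_k = a_k·p_{k-1} + p_{k-2}, q_k = a_k·q_{k-1} + q_{k-2} (p₋₁ = 1, q₋₁ = 0):
  k = 0: a₀ = 13; p₀/q₀ = 13/1; p₀² − 176·q₀² = 169 − 176 = -7.
  k = 1: m = 13, d = 7, a = ⌊(13 + 13)/7⌋ = 3; p/q = (3·13 + 1)/(3·1 + 0) = 40/3; p² − 176·q² = 1600 − 1584 = 16.
  k = 2: m = 8, d = 16, a = ⌊(13 + 8)/16⌋ = 1; p/q = (1·40 + 13)/(1·3 + 1) = 53/4; p² − 176·q² = 2809 − 2816 = -7.
  k = 3: m = 8, d = 7, a = ⌊(13 + 8)/7⌋ = 3; p/q = (3·53 + 40)/(3·4 + 3) = 199/15; p² − 176·q² = 39601 − 39600 = 1.
  The first convergent with p² − 176·q² = 1 gives the fundamental solution (x₁, y₁) = (199, 15).
Step 2: Apply the recurrence (x_{n+1}, y_{n+1}) = (x₁x_n + 176y₁y_n, x₁y_n + y₁x_n) repeatedly.
  From (x_1, y_1) = (199, 15): x_2 = 199·199 + 176·15·15 = 79201; y_2 = 199·15 + 15·199 = 5970.
  From (x_2, y_2) = (79201, 5970): x_3 = 199·79201 + 176·15·5970 = 31521799; y_3 = 199·5970 + 15·79201 = 2376045.
  From (x_3, y_3) = (31521799, 2376045): x_4 = 199·31521799 + 176·15·2376045 = 12545596801; y_4 = 199·2376045 + 15·31521799 = 945659940.
Step 3: Verify x_4² - 176·y_4² = 157391999093261433601 - 157391999093261433600 = 1 (should be 1). ✓

(x_1, y_1) = (199, 15); (x_4, y_4) = (12545596801, 945659940).


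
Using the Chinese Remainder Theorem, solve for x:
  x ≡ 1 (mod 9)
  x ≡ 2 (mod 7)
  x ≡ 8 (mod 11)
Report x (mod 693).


Moduli 9, 7, 11 are pairwise coprime; by CRT there is a unique solution modulo M = 9 · 7 · 11 = 693.
Solve pairwise, accumulating the modulus:
  Start with x ≡ 1 (mod 9).
  Combine with x ≡ 2 (mod 7): since gcd(9, 7) = 1, we get a unique residue mod 63.
    Write x = 1 + 9·t and substitute into x ≡ 2 (mod 7): 9·t ≡ 2 − 1 = 1 (mod 7).
    Reduce coefficients mod 7: 2·t ≡ 1 (mod 7).
    The inverse of 2 mod 7 is 4 (since 2·4 = 8 = 1·7 + 1), so t ≡ 4·1 = 4 ≡ 4 (mod 7).
    Then x = 1 + 9·4 = 37, valid modulo lcm(9, 7) = 63: x ≡ 37 (mod 63).
  Combine with x ≡ 8 (mod 11): since gcd(63, 11) = 1, we get a unique residue mod 693.
    Write x = 37 + 63·t and substitute into x ≡ 8 (mod 11): 63·t ≡ 8 − 37 = -29 (mod 11).
    Reduce coefficients mod 11: 8·t ≡ 4 (mod 11).
    The inverse of 8 mod 11 is 7 (since 8·7 = 56 = 5·11 + 1), so t ≡ 7·4 = 28 ≡ 6 (mod 11).
    Then x = 37 + 63·6 = 415, valid modulo lcm(63, 11) = 693: x ≡ 415 (mod 693).
Verify: 415 mod 9 = 1 ✓, 415 mod 7 = 2 ✓, 415 mod 11 = 8 ✓.

x ≡ 415 (mod 693).


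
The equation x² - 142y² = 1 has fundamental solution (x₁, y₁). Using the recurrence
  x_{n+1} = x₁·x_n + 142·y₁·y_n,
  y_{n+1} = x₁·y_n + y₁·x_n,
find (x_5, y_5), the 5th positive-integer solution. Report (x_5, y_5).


Step 1: Find the fundamental solution (x₁, y₁) of x² - 142y² = 1.
  Expand √142 as a continued fraction. a₀ = ⌊√142⌋ = 11; iterate m_{k+1} = d_k·a_k − m_k, d_{k+1} = (142 − m_{k+1}²)/d_k, a_{k+1} = ⌊(a₀ + m_{k+1})/d_{k+1}⌋ (starting m₀ = 0, d₀ = 1), with convergents p_k = a_k·p_{k-1} + p_{k-2}, q_k = a_k·q_{k-1} + q_{k-2} (p₋₁ = 1, q₋₁ = 0):
  k = 0: a₀ = 11; p₀/q₀ = 11/1; p₀² − 142·q₀² = 121 − 142 = -21.
  k = 1: m = 11, d = 21, a = ⌊(11 + 11)/21⌋ = 1; p/q = (1·11 + 1)/(1·1 + 0) = 12/1; p² − 142·q² = 144 − 142 = 2.
  k = 2: m = 10, d = 2, a = ⌊(11 + 10)/2⌋ = 10; p/q = (10·12 + 11)/(10·1 + 1) = 131/11; p² − 142·q² = 17161 − 17182 = -21.
  k = 3: m = 10, d = 21, a = ⌊(11 + 10)/21⌋ = 1; p/q = (1·131 + 12)/(1·11 + 1) = 143/12; p² − 142·q² = 20449 − 20448 = 1.
  The first convergent with p² − 142·q² = 1 gives the fundamental solution (x₁, y₁) = (143, 12).
Step 2: Apply the recurrence (x_{n+1}, y_{n+1}) = (x₁x_n + 142y₁y_n, x₁y_n + y₁x_n) repeatedly.
  From (x_1, y_1) = (143, 12): x_2 = 143·143 + 142·12·12 = 40897; y_2 = 143·12 + 12·143 = 3432.
  From (x_2, y_2) = (40897, 3432): x_3 = 143·40897 + 142·12·3432 = 11696399; y_3 = 143·3432 + 12·40897 = 981540.
  From (x_3, y_3) = (11696399, 981540): x_4 = 143·11696399 + 142·12·981540 = 3345129217; y_4 = 143·981540 + 12·11696399 = 280717008.
  From (x_4, y_4) = (3345129217, 280717008): x_5 = 143·3345129217 + 142·12·280717008 = 956695259663; y_5 = 143·280717008 + 12·3345129217 = 80284082748.
Step 3: Verify x_5² - 142·y_5² = 915265819861654994873569 - 915265819861654994873568 = 1 (should be 1). ✓

(x_1, y_1) = (143, 12); (x_5, y_5) = (956695259663, 80284082748).


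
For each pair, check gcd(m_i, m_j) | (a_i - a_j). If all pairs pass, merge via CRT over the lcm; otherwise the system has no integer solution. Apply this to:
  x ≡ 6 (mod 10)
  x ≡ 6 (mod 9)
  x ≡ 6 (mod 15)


Moduli 10, 9, 15 are not pairwise coprime, so CRT works modulo lcm(m_i) when all pairwise compatibility conditions hold.
Pairwise compatibility: gcd(m_i, m_j) must divide a_i - a_j for every pair.
Merge one congruence at a time:
  Start: x ≡ 6 (mod 10).
  Combine with x ≡ 6 (mod 9): gcd(10, 9) = 1; 6 - 6 = 0, which IS divisible by 1, so compatible.
    Write x = 6 + 10·t and substitute into x ≡ 6 (mod 9): 10·t ≡ 6 − 6 = 0 (mod 9).
    Reduce coefficients mod 9: 1·t ≡ 0 (mod 9).
    So t ≡ 0 (mod 9).
    Then x = 6 + 10·0 = 6, valid modulo lcm(10, 9) = 90: x ≡ 6 (mod 90).
  Combine with x ≡ 6 (mod 15): gcd(90, 15) = 15; 6 - 6 = 0, which IS divisible by 15, so compatible.
    Write x = 6 + 90·t and substitute into x ≡ 6 (mod 15): 90·t ≡ 6 − 6 = 0 (mod 15).
    Divide the congruence (and modulus) by g = 15: 6·t ≡ 0 (mod 1).
    Modulo 1 every t works; take t = 0.
    Then x = 6 + 90·0 = 6, valid modulo lcm(90, 15) = 90: x ≡ 6 (mod 90).
Verify: 6 mod 10 = 6, 6 mod 9 = 6, 6 mod 15 = 6.

x ≡ 6 (mod 90).


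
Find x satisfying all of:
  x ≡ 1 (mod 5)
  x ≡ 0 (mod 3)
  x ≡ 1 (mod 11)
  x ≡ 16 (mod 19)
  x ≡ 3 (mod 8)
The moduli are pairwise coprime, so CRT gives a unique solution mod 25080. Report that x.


Product of moduli M = 5 · 3 · 11 · 19 · 8 = 25080.
Merge one congruence at a time:
  Start: x ≡ 1 (mod 5).
  Combine with x ≡ 0 (mod 3); new modulus lcm = 15.
    Write x = 1 + 5·t and substitute into x ≡ 0 (mod 3): 5·t ≡ 0 − 1 = -1 (mod 3).
    Reduce coefficients mod 3: 2·t ≡ 2 (mod 3).
    The inverse of 2 mod 3 is 2 (since 2·2 = 4 = 1·3 + 1), so t ≡ 2·2 = 4 ≡ 1 (mod 3).
    Then x = 1 + 5·1 = 6, valid modulo lcm(5, 3) = 15: x ≡ 6 (mod 15).
  Combine with x ≡ 1 (mod 11); new modulus lcm = 165.
    Write x = 6 + 15·t and substitute into x ≡ 1 (mod 11): 15·t ≡ 1 − 6 = -5 (mod 11).
    Reduce coefficients mod 11: 4·t ≡ 6 (mod 11).
    The inverse of 4 mod 11 is 3 (since 4·3 = 12 = 1·11 + 1), so t ≡ 3·6 = 18 ≡ 7 (mod 11).
    Then x = 6 + 15·7 = 111, valid modulo lcm(15, 11) = 165: x ≡ 111 (mod 165).
  Combine with x ≡ 16 (mod 19); new modulus lcm = 3135.
    Write x = 111 + 165·t and substitute into x ≡ 16 (mod 19): 165·t ≡ 16 − 111 = -95 (mod 19).
    Reduce coefficients mod 19: 13·t ≡ 0 (mod 19).
    The inverse of 13 mod 19 is 3 (since 13·3 = 39 = 2·19 + 1), so t ≡ 3·0 = 0 ≡ 0 (mod 19).
    Then x = 111 + 165·0 = 111, valid modulo lcm(165, 19) = 3135: x ≡ 111 (mod 3135).
  Combine with x ≡ 3 (mod 8); new modulus lcm = 25080.
    Write x = 111 + 3135·t and substitute into x ≡ 3 (mod 8): 3135·t ≡ 3 − 111 = -108 (mod 8).
    Reduce coefficients mod 8: 7·t ≡ 4 (mod 8).
    The inverse of 7 mod 8 is 7 (since 7·7 = 49 = 6·8 + 1), so t ≡ 7·4 = 28 ≡ 4 (mod 8).
    Then x = 111 + 3135·4 = 12651, valid modulo lcm(3135, 8) = 25080: x ≡ 12651 (mod 25080).
Verify against each original: 12651 mod 5 = 1, 12651 mod 3 = 0, 12651 mod 11 = 1, 12651 mod 19 = 16, 12651 mod 8 = 3.

x ≡ 12651 (mod 25080).


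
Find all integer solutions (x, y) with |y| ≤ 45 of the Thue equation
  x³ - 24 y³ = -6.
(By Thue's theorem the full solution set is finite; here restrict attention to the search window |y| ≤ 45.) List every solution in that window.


The equation is x³ - 24y³ = -6. For fixed y, x³ = 24·y³ − 6, so a solution requires the RHS to be a perfect cube.
Strategy: iterate y from -45 to 45, compute RHS = 24·y³ − 6, and check whether it is a (positive or negative) perfect cube.
Check small values of y:
  y = 0: RHS = -6 is not a perfect cube.
  y = 1: RHS = 18 is not a perfect cube.
  y = -1: RHS = -30 is not a perfect cube.
  y = 2: RHS = 186 is not a perfect cube.
  y = -2: RHS = -198 is not a perfect cube.
  y = 3: RHS = 642 is not a perfect cube.
  y = -3: RHS = -654 is not a perfect cube.
Continuing the search up to |y| = 45 finds no solutions either.
No (x, y) in the scanned range satisfies the equation.

No integer solutions with |y| ≤ 45.


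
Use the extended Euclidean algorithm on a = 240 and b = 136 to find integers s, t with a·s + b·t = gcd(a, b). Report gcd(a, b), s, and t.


Euclidean algorithm on (240, 136) — divide until remainder is 0:
  240 = 1 · 136 + 104
  136 = 1 · 104 + 32
  104 = 3 · 32 + 8
  32 = 4 · 8 + 0
gcd(240, 136) = 8.
Track Bezout coefficients alongside the remainders: start with r₀ = 240 = a·1 + b·0 (s = 1, t = 0) and r₁ = 136 = a·0 + b·1 (s = 0, t = 1); each new remainder r_{k+1} = r_{k-1} − q_k·r_k inherits s_{k+1} = s_{k-1} − q_k·s_k, t_{k+1} = t_{k-1} − q_k·t_k, so r_k = a·s_k + b·t_k at every step:
  q = 1: r = 104, s = 1 − 1·0 = 1, t = 0 − 1·1 = -1  (check: 240·1 + 136·(-1) = 104)
  q = 1: r = 32, s = 0 − 1·1 = -1, t = 1 − 1·(-1) = 2  (check: 240·(-1) + 136·2 = 32)
  q = 3: r = 8, s = 1 − 3·(-1) = 4, t = -1 − 3·2 = -7  (check: 240·4 + 136·(-7) = 8)
The row with r = 8 (the gcd) gives the Bezout coefficients s = 4, t = -7.
Result: 240 · (4) + 136 · (-7) = 8.

gcd(240, 136) = 8; s = 4, t = -7 (check: 240·4 + 136·(-7) = 8).


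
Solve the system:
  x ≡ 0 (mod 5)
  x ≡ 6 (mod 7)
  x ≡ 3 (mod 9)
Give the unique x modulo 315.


Moduli 5, 7, 9 are pairwise coprime; by CRT there is a unique solution modulo M = 5 · 7 · 9 = 315.
Solve pairwise, accumulating the modulus:
  Start with x ≡ 0 (mod 5).
  Combine with x ≡ 6 (mod 7): since gcd(5, 7) = 1, we get a unique residue mod 35.
    Write x = 0 + 5·t and substitute into x ≡ 6 (mod 7): 5·t ≡ 6 − 0 = 6 (mod 7).
    The inverse of 5 mod 7 is 3 (since 5·3 = 15 = 2·7 + 1), so t ≡ 3·6 = 18 ≡ 4 (mod 7).
    Then x = 0 + 5·4 = 20, valid modulo lcm(5, 7) = 35: x ≡ 20 (mod 35).
  Combine with x ≡ 3 (mod 9): since gcd(35, 9) = 1, we get a unique residue mod 315.
    Write x = 20 + 35·t and substitute into x ≡ 3 (mod 9): 35·t ≡ 3 − 20 = -17 (mod 9).
    Reduce coefficients mod 9: 8·t ≡ 1 (mod 9).
    The inverse of 8 mod 9 is 8 (since 8·8 = 64 = 7·9 + 1), so t ≡ 8·1 = 8 ≡ 8 (mod 9).
    Then x = 20 + 35·8 = 300, valid modulo lcm(35, 9) = 315: x ≡ 300 (mod 315).
Verify: 300 mod 5 = 0 ✓, 300 mod 7 = 6 ✓, 300 mod 9 = 3 ✓.

x ≡ 300 (mod 315).


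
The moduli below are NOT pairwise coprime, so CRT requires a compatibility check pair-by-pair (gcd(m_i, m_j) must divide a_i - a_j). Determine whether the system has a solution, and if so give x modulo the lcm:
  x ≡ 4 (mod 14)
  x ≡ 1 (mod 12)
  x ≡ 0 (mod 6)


Moduli 14, 12, 6 are not pairwise coprime, so CRT works modulo lcm(m_i) when all pairwise compatibility conditions hold.
Pairwise compatibility: gcd(m_i, m_j) must divide a_i - a_j for every pair.
Merge one congruence at a time:
  Start: x ≡ 4 (mod 14).
  Combine with x ≡ 1 (mod 12): gcd(14, 12) = 2, and 1 - 4 = -3 is NOT divisible by 2.
    ⇒ system is inconsistent (no integer solution).

No solution (the system is inconsistent).


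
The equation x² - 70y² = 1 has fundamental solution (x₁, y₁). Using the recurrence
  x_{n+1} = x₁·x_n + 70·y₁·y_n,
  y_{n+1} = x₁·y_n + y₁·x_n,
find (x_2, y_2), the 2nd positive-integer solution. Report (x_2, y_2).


Step 1: Find the fundamental solution (x₁, y₁) of x² - 70y² = 1.
  Expand √70 as a continued fraction. a₀ = ⌊√70⌋ = 8; iterate m_{k+1} = d_k·a_k − m_k, d_{k+1} = (70 − m_{k+1}²)/d_k, a_{k+1} = ⌊(a₀ + m_{k+1})/d_{k+1}⌋ (starting m₀ = 0, d₀ = 1), with convergents p_k = a_k·p_{k-1} + p_{k-2}, q_k = a_k·q_{k-1} + q_{k-2} (p₋₁ = 1, q₋₁ = 0):
  k = 0: a₀ = 8; p₀/q₀ = 8/1; p₀² − 70·q₀² = 64 − 70 = -6.
  k = 1: m = 8, d = 6, a = ⌊(8 + 8)/6⌋ = 2; p/q = (2·8 + 1)/(2·1 + 0) = 17/2; p² − 70·q² = 289 − 280 = 9.
  k = 2: m = 4, d = 9, a = ⌊(8 + 4)/9⌋ = 1; p/q = (1·17 + 8)/(1·2 + 1) = 25/3; p² − 70·q² = 625 − 630 = -5.
  k = 3: m = 5, d = 5, a = ⌊(8 + 5)/5⌋ = 2; p/q = (2·25 + 17)/(2·3 + 2) = 67/8; p² − 70·q² = 4489 − 4480 = 9.
  k = 4: m = 5, d = 9, a = ⌊(8 + 5)/9⌋ = 1; p/q = (1·67 + 25)/(1·8 + 3) = 92/11; p² − 70·q² = 8464 − 8470 = -6.
  k = 5: m = 4, d = 6, a = ⌊(8 + 4)/6⌋ = 2; p/q = (2·92 + 67)/(2·11 + 8) = 251/30; p² − 70·q² = 63001 − 63000 = 1.
  The first convergent with p² − 70·q² = 1 gives the fundamental solution (x₁, y₁) = (251, 30).
Step 2: Apply the recurrence (x_{n+1}, y_{n+1}) = (x₁x_n + 70y₁y_n, x₁y_n + y₁x_n) repeatedly.
  From (x_1, y_1) = (251, 30): x_2 = 251·251 + 70·30·30 = 126001; y_2 = 251·30 + 30·251 = 15060.
Step 3: Verify x_2² - 70·y_2² = 15876252001 - 15876252000 = 1 (should be 1). ✓

(x_1, y_1) = (251, 30); (x_2, y_2) = (126001, 15060).


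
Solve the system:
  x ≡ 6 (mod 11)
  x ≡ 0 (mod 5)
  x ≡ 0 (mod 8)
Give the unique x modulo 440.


Moduli 11, 5, 8 are pairwise coprime; by CRT there is a unique solution modulo M = 11 · 5 · 8 = 440.
Solve pairwise, accumulating the modulus:
  Start with x ≡ 6 (mod 11).
  Combine with x ≡ 0 (mod 5): since gcd(11, 5) = 1, we get a unique residue mod 55.
    Write x = 6 + 11·t and substitute into x ≡ 0 (mod 5): 11·t ≡ 0 − 6 = -6 (mod 5).
    Reduce coefficients mod 5: 1·t ≡ 4 (mod 5).
    So t ≡ 4 (mod 5).
    Then x = 6 + 11·4 = 50, valid modulo lcm(11, 5) = 55: x ≡ 50 (mod 55).
  Combine with x ≡ 0 (mod 8): since gcd(55, 8) = 1, we get a unique residue mod 440.
    Write x = 50 + 55·t and substitute into x ≡ 0 (mod 8): 55·t ≡ 0 − 50 = -50 (mod 8).
    Reduce coefficients mod 8: 7·t ≡ 6 (mod 8).
    The inverse of 7 mod 8 is 7 (since 7·7 = 49 = 6·8 + 1), so t ≡ 7·6 = 42 ≡ 2 (mod 8).
    Then x = 50 + 55·2 = 160, valid modulo lcm(55, 8) = 440: x ≡ 160 (mod 440).
Verify: 160 mod 11 = 6 ✓, 160 mod 5 = 0 ✓, 160 mod 8 = 0 ✓.

x ≡ 160 (mod 440).


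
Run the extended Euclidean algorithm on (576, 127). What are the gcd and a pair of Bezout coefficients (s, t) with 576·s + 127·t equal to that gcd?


Euclidean algorithm on (576, 127) — divide until remainder is 0:
  576 = 4 · 127 + 68
  127 = 1 · 68 + 59
  68 = 1 · 59 + 9
  59 = 6 · 9 + 5
  9 = 1 · 5 + 4
  5 = 1 · 4 + 1
  4 = 4 · 1 + 0
gcd(576, 127) = 1.
Track Bezout coefficients alongside the remainders: start with r₀ = 576 = a·1 + b·0 (s = 1, t = 0) and r₁ = 127 = a·0 + b·1 (s = 0, t = 1); each new remainder r_{k+1} = r_{k-1} − q_k·r_k inherits s_{k+1} = s_{k-1} − q_k·s_k, t_{k+1} = t_{k-1} − q_k·t_k, so r_k = a·s_k + b·t_k at every step:
  q = 4: r = 68, s = 1 − 4·0 = 1, t = 0 − 4·1 = -4  (check: 576·1 + 127·(-4) = 68)
  q = 1: r = 59, s = 0 − 1·1 = -1, t = 1 − 1·(-4) = 5  (check: 576·(-1) + 127·5 = 59)
  q = 1: r = 9, s = 1 − 1·(-1) = 2, t = -4 − 1·5 = -9  (check: 576·2 + 127·(-9) = 9)
  q = 6: r = 5, s = -1 − 6·2 = -13, t = 5 − 6·(-9) = 59  (check: 576·(-13) + 127·59 = 5)
  q = 1: r = 4, s = 2 − 1·(-13) = 15, t = -9 − 1·59 = -68  (check: 576·15 + 127·(-68) = 4)
  q = 1: r = 1, s = -13 − 1·15 = -28, t = 59 − 1·(-68) = 127  (check: 576·(-28) + 127·127 = 1)
The row with r = 1 (the gcd) gives the Bezout coefficients s = -28, t = 127.
Result: 576 · (-28) + 127 · (127) = 1.

gcd(576, 127) = 1; s = -28, t = 127 (check: 576·(-28) + 127·127 = 1).


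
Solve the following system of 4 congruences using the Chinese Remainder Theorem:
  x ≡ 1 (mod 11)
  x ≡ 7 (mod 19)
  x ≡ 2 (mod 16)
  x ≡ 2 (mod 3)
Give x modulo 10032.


Product of moduli M = 11 · 19 · 16 · 3 = 10032.
Merge one congruence at a time:
  Start: x ≡ 1 (mod 11).
  Combine with x ≡ 7 (mod 19); new modulus lcm = 209.
    Write x = 1 + 11·t and substitute into x ≡ 7 (mod 19): 11·t ≡ 7 − 1 = 6 (mod 19).
    The inverse of 11 mod 19 is 7 (since 11·7 = 77 = 4·19 + 1), so t ≡ 7·6 = 42 ≡ 4 (mod 19).
    Then x = 1 + 11·4 = 45, valid modulo lcm(11, 19) = 209: x ≡ 45 (mod 209).
  Combine with x ≡ 2 (mod 16); new modulus lcm = 3344.
    Write x = 45 + 209·t and substitute into x ≡ 2 (mod 16): 209·t ≡ 2 − 45 = -43 (mod 16).
    Reduce coefficients mod 16: 1·t ≡ 5 (mod 16).
    So t ≡ 5 (mod 16).
    Then x = 45 + 209·5 = 1090, valid modulo lcm(209, 16) = 3344: x ≡ 1090 (mod 3344).
  Combine with x ≡ 2 (mod 3); new modulus lcm = 10032.
    Write x = 1090 + 3344·t and substitute into x ≡ 2 (mod 3): 3344·t ≡ 2 − 1090 = -1088 (mod 3).
    Reduce coefficients mod 3: 2·t ≡ 1 (mod 3).
    The inverse of 2 mod 3 is 2 (since 2·2 = 4 = 1·3 + 1), so t ≡ 2·1 = 2 ≡ 2 (mod 3).
    Then x = 1090 + 3344·2 = 7778, valid modulo lcm(3344, 3) = 10032: x ≡ 7778 (mod 10032).
Verify against each original: 7778 mod 11 = 1, 7778 mod 19 = 7, 7778 mod 16 = 2, 7778 mod 3 = 2.

x ≡ 7778 (mod 10032).
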